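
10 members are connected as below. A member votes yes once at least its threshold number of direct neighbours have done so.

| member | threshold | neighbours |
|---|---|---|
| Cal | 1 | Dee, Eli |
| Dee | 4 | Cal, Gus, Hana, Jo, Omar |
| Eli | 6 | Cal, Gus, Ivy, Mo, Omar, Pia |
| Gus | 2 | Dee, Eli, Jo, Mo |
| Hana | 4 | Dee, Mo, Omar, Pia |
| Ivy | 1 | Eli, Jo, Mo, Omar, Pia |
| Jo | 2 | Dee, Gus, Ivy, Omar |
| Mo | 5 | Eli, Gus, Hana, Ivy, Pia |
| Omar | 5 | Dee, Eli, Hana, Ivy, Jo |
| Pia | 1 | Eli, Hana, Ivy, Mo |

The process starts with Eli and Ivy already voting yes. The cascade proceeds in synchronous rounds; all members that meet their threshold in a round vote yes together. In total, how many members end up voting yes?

4

Round 1 — Eli, Ivy vote yes (initial).
Round 2 — checking thresholds:
  Cal: 1 of 2 neighbours ≥ 1, votes yes.
  Gus: 1 of 4 neighbours < 2, holds.
  Jo: 1 of 4 neighbours < 2, holds.
  Mo: 2 of 5 neighbours < 5, holds.
  Omar: 2 of 5 neighbours < 5, holds.
  Pia: 2 of 4 neighbours ≥ 1, votes yes.
Round 3 — no new yes votes; cascade stops.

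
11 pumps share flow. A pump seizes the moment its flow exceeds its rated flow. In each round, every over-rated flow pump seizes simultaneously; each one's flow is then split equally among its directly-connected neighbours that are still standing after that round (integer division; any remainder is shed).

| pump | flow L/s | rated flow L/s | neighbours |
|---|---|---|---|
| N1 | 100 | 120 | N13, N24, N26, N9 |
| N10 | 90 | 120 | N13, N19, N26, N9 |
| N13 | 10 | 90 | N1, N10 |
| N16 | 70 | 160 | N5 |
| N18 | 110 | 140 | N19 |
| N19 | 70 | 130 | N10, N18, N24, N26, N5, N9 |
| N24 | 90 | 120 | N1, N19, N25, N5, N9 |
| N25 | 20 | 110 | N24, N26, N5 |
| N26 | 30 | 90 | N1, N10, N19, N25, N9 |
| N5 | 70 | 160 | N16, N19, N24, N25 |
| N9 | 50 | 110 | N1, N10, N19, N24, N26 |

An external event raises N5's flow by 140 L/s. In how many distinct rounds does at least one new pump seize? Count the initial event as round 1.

5

Round 1 — N5 at 210 > 160. N5 seizes.
  N5 sheds 210 L/s to N16, N19, N24, N25: 52 each (2 lost).
    N16: 70+52 = 122 ≤ 160
    N19: 70+52 = 122 ≤ 130
    N24: 90+52 = 142 > 120
    N25: 20+52 = 72 ≤ 110
Round 2 — N24 seizes.
  N24 sheds 142 L/s to N1, N19, N25, N9: 35 each (2 lost).
    N1: 100+35 = 135 > 120
    N19: 122+35 = 157 > 130
    N25: 72+35 = 107 ≤ 110
    N9: 50+35 = 85 ≤ 110
Round 3 — N1, N19 seize.
  N1 sheds 135 L/s to N13, N26, N9: 45 each.
    N13: 10+45 = 55 ≤ 90
    N26: 30+45 = 75 ≤ 90
    N9: 85+45 = 130 > 110
  N19 sheds 157 L/s to N10, N18, N26, N9: 39 each (1 lost).
    N10: 90+39 = 129 > 120
    N18: 110+39 = 149 > 140
    N26: 75+39 = 114 > 90
    N9: 130+39 = 169 > 110
Round 4 — N10, N18, N26, N9 seize.
  N10 sheds 129 L/s to N13: 129 each.
    N13: 55+129 = 184 > 90
  N18 sheds 149 L/s: no online neighbours, lost.
  N26 sheds 114 L/s to N25: 114 each.
    N25: 107+114 = 221 > 110
  N9 sheds 169 L/s: no online neighbours, lost.
Round 5 — N13, N25 seize.
  N13 sheds 184 L/s: no online neighbours, lost.
  N25 sheds 221 L/s: no online neighbours, lost.
No further seizures.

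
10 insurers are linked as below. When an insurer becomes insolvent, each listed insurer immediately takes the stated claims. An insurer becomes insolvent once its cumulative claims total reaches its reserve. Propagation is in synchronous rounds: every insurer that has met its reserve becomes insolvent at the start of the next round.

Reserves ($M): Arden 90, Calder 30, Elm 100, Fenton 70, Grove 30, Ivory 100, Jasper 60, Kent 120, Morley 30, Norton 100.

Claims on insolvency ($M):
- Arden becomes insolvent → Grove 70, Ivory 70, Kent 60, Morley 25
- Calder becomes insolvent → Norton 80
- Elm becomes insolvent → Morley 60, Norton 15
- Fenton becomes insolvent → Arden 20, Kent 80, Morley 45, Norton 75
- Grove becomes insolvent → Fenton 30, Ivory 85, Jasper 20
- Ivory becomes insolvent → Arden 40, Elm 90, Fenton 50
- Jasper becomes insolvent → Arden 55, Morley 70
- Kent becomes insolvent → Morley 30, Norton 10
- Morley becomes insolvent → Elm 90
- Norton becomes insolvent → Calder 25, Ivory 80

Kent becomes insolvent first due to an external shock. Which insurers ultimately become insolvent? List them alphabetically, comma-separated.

Round 1 — Kent becomes insolvent (initial).
  Morley: +30 → 30 ≥ 30
  Norton: +10 → 10 < 100
Round 2 — Morley becomes insolvent.
  Elm: +90 → 90 < 100
No further insolvencies.

Kent, Morley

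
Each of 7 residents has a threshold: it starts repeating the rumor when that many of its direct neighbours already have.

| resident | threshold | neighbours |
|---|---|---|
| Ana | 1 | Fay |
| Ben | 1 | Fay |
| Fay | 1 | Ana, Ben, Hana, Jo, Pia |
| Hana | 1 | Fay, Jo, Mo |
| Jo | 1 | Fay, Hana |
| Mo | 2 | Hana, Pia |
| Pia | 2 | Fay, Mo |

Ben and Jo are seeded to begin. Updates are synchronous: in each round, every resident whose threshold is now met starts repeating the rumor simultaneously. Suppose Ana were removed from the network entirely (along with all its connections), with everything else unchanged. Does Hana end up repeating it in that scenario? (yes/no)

With Ana removed:
Round 1 — Ben, Jo start repeating the rumor (initial).
Round 2 — checking thresholds:
  Fay: 2 of 4 neighbours ≥ 1, starts repeating the rumor.
  Hana: 1 of 3 neighbours ≥ 1, starts repeating the rumor.
Round 3 — no new spreads; cascade stops.

yes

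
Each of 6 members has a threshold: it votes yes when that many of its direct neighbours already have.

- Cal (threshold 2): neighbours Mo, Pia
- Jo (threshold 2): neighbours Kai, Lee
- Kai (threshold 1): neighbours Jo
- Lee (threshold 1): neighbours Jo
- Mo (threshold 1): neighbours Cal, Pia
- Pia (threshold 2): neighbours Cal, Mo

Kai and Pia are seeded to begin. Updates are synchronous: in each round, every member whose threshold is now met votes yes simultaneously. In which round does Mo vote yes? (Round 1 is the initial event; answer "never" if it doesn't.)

2

Round 1 — Kai, Pia vote yes (initial).
Round 2 — checking thresholds:
  Cal: 1 of 2 neighbours < 2, below threshold.
  Jo: 1 of 2 neighbours < 2, below threshold.
  Mo: 1 of 2 neighbours ≥ 1, votes yes.
Round 3 — checking thresholds:
  Cal: 2 of 2 neighbours ≥ 2, votes yes.
  Jo: 1 of 2 neighbours < 2, below threshold.
Round 4 — no new yes votes; cascade stops.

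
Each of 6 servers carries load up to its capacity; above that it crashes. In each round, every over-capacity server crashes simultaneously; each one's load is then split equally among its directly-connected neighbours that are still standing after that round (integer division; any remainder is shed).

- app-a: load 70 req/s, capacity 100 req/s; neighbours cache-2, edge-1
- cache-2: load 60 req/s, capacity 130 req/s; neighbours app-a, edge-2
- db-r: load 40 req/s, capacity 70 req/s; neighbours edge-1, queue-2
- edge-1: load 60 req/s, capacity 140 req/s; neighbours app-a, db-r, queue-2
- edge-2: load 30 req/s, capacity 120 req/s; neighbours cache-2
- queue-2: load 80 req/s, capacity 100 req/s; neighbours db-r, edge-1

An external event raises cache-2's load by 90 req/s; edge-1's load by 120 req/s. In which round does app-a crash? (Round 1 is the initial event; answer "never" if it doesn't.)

2

Round 1 — cache-2 at 150 > 130; edge-1 at 180 > 140. cache-2, edge-1 crash.
  cache-2 sheds 150 req/s to app-a, edge-2: 75 each.
    app-a: 70+75 = 145 > 100
    edge-2: 30+75 = 105 ≤ 120
  edge-1 sheds 180 req/s to app-a, db-r, queue-2: 60 each.
    app-a: 145+60 = 205 > 100
    db-r: 40+60 = 100 > 70
    queue-2: 80+60 = 140 > 100
Round 2 — app-a, db-r, queue-2 crash.
  app-a sheds 205 req/s: no online neighbours, lost.
  db-r sheds 100 req/s: no online neighbours, lost.
  queue-2 sheds 140 req/s: no online neighbours, lost.
No further crashes.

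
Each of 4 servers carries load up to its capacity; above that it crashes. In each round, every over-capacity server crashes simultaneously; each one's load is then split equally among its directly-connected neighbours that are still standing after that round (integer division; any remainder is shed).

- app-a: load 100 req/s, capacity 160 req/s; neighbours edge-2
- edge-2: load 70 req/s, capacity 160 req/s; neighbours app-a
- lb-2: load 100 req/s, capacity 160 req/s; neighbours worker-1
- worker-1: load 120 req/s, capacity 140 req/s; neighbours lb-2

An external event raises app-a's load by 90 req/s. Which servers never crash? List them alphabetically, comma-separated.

lb-2, worker-1

Round 1 — app-a at 190 > 160. app-a crashes.
  app-a sheds 190 req/s to edge-2: 190 each.
    edge-2: 70+190 = 260 > 160
Round 2 — edge-2 crashes.
  edge-2 sheds 260 req/s: no online neighbours, lost.
No further crashes.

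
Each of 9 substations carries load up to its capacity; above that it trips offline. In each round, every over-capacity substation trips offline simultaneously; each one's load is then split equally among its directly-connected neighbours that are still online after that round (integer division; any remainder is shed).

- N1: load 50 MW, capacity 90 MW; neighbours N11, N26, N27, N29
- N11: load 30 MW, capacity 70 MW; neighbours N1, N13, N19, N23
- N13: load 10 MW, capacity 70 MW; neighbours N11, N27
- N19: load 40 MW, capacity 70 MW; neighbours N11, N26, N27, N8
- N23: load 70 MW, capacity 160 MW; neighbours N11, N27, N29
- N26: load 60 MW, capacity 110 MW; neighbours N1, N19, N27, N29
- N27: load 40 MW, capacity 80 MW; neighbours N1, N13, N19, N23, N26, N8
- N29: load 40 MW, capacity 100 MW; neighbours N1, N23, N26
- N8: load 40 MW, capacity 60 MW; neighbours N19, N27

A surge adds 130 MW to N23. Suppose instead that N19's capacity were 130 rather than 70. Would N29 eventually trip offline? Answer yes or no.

With N19's capacity at 130:
Round 1 — N23 at 200 > 160. N23 trips offline.
  N23 sheds 200 MW to N11, N27, N29: 66 each (2 lost).
    N11: 30+66 = 96 > 70
    N27: 40+66 = 106 > 80
    N29: 40+66 = 106 > 100
Round 2 — N11, N27, N29 trip offline.
  N11 sheds 96 MW to N1, N13, N19: 32 each.
    N1: 50+32 = 82 ≤ 90
    N13: 10+32 = 42 ≤ 70
    N19: 40+32 = 72 ≤ 130
  N27 sheds 106 MW to N1, N13, N19, N26, N8: 21 each (1 lost).
    N1: 82+21 = 103 > 90
    N13: 42+21 = 63 ≤ 70
    N19: 72+21 = 93 ≤ 130
    N26: 60+21 = 81 ≤ 110
    N8: 40+21 = 61 > 60
  N29 sheds 106 MW to N1, N26: 53 each.
    N1: 103+53 = 156 > 90
    N26: 81+53 = 134 > 110
Round 3 — N1, N26, N8 trip offline.
  N1 sheds 156 MW: no online neighbours, lost.
  N26 sheds 134 MW to N19: 134 each.
    N19: 93+134 = 227 > 130
  N8 sheds 61 MW to N19: 61 each.
    N19: 227+61 = 288 > 130
Round 4 — N19 trips offline.
  N19 sheds 288 MW: no online neighbours, lost.
No further trips.

yes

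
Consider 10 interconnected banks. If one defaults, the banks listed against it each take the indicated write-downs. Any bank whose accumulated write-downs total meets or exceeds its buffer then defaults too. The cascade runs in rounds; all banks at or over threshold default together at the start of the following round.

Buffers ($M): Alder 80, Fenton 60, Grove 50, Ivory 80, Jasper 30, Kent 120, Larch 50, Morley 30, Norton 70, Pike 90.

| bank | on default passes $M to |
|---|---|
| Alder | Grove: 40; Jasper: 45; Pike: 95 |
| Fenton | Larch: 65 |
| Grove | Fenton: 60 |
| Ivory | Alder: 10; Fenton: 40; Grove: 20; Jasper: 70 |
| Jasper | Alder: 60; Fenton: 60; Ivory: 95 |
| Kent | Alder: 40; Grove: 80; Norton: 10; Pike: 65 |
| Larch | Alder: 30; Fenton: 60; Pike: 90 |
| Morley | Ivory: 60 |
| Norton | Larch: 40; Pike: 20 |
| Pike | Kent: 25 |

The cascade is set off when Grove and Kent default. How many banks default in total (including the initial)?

Round 1 — Grove, Kent default (initial).
  Alder: +40 → 40 < 80
  Fenton: +60 → 60 ≥ 60
  Norton: +10 → 10 < 70
  Pike: +65 → 65 < 90
Round 2 — Fenton defaults.
  Larch: +65 → 65 ≥ 50
Round 3 — Larch defaults.
  Alder: +30 → 70 < 80
  Pike: +90 → 155 ≥ 90
Round 4 — Pike defaults.
No further defaults.

5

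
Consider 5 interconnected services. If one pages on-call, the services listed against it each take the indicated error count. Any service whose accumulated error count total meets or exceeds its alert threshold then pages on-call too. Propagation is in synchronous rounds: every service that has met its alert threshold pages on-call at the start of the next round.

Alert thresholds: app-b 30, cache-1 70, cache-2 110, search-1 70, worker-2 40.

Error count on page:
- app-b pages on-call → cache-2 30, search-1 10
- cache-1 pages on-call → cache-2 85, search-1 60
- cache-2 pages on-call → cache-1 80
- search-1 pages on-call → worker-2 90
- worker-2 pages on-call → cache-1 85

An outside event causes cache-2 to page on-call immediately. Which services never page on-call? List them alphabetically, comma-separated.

app-b, search-1, worker-2

Round 1 — cache-2 pages on-call (initial).
  cache-1: +80 → 80 ≥ 70
Round 2 — cache-1 pages on-call.
  search-1: +60 → 60 < 70
No further pages.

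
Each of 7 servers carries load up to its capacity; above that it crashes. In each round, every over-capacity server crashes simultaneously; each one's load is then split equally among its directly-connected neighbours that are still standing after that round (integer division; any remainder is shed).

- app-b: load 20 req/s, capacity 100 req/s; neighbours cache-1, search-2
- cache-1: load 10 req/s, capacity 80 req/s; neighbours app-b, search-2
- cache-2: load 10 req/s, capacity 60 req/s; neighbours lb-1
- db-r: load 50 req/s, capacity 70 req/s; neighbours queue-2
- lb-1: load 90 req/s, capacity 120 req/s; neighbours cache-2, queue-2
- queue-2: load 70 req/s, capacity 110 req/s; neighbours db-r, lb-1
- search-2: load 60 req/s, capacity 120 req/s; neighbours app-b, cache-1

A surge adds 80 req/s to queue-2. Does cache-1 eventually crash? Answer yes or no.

no

Round 1 — queue-2 at 150 > 110. queue-2 crashes.
  queue-2 sheds 150 req/s to db-r, lb-1: 75 each.
    db-r: 50+75 = 125 > 70
    lb-1: 90+75 = 165 > 120
Round 2 — db-r, lb-1 crash.
  db-r sheds 125 req/s: no online neighbours, lost.
  lb-1 sheds 165 req/s to cache-2: 165 each.
    cache-2: 10+165 = 175 > 60
Round 3 — cache-2 crashes.
  cache-2 sheds 175 req/s: no online neighbours, lost.
No further crashes.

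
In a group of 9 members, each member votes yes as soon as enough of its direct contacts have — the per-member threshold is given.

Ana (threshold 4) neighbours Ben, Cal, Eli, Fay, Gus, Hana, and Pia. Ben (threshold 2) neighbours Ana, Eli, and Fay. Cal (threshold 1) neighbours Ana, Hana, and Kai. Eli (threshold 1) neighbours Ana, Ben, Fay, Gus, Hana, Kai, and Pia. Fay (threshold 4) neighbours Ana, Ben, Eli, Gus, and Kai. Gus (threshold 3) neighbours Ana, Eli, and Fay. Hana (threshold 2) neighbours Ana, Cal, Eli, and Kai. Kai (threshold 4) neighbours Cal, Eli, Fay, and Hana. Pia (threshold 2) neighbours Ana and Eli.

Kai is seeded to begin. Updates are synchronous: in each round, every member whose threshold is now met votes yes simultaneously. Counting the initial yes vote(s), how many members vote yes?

Round 1 — Kai votes yes (initial).
Round 2 — checking thresholds:
  Cal: 1 of 3 neighbours ≥ 1, votes yes.
  Eli: 1 of 7 neighbours ≥ 1, votes yes.
  Fay: 1 of 5 neighbours < 4, not yet.
  Hana: 1 of 4 neighbours < 2, not yet.
Round 3 — checking thresholds:
  Ana: 2 of 7 neighbours < 4, not yet.
  Ben: 1 of 3 neighbours < 2, not yet.
  Fay: 2 of 5 neighbours < 4, not yet.
  Gus: 1 of 3 neighbours < 3, not yet.
  Hana: 3 of 4 neighbours ≥ 2, votes yes.
  Pia: 1 of 2 neighbours < 2, not yet.
Round 4 — no new yes votes; cascade stops.

4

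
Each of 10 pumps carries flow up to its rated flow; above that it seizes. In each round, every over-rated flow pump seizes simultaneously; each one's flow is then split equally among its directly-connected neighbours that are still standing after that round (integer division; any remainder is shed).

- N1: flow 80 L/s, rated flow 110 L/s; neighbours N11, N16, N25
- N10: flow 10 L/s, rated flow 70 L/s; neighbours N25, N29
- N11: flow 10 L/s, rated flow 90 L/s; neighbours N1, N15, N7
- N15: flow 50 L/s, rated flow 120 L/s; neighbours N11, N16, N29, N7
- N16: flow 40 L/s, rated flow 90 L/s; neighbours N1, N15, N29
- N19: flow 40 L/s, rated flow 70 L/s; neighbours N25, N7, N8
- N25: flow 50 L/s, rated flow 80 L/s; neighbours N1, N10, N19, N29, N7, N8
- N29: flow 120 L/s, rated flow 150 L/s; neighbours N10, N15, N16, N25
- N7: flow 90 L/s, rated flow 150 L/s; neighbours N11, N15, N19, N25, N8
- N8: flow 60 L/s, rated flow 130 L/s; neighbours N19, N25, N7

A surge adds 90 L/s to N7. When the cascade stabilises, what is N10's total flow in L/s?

Round 1 — N7 at 180 > 150. N7 seizes.
  N7 sheds 180 L/s to N11, N15, N19, N25, N8: 36 each.
    N11: 10+36 = 46 ≤ 90
    N15: 50+36 = 86 ≤ 120
    N19: 40+36 = 76 > 70
    N25: 50+36 = 86 > 80
    N8: 60+36 = 96 ≤ 130
Round 2 — N19, N25 seize.
  N19 sheds 76 L/s to N8: 76 each.
    N8: 96+76 = 172 > 130
  N25 sheds 86 L/s to N1, N10, N29, N8: 21 each (2 lost).
    N1: 80+21 = 101 ≤ 110
    N10: 10+21 = 31 ≤ 70
    N29: 120+21 = 141 ≤ 150
    N8: 172+21 = 193 > 130
Round 3 — N8 seizes.
  N8 sheds 193 L/s: no online neighbours, lost.
No further seizures.

31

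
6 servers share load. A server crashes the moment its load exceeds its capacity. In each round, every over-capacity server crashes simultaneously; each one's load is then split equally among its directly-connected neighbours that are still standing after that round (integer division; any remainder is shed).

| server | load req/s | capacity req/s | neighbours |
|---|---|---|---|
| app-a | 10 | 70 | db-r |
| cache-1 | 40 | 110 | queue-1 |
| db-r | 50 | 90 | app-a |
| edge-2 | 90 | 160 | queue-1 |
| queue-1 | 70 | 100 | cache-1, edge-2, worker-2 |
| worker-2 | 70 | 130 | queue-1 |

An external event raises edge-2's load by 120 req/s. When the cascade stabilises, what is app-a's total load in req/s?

10

Round 1 — edge-2 at 210 > 160. edge-2 crashes.
  edge-2 sheds 210 req/s to queue-1: 210 each.
    queue-1: 70+210 = 280 > 100
Round 2 — queue-1 crashes.
  queue-1 sheds 280 req/s to cache-1, worker-2: 140 each.
    cache-1: 40+140 = 180 > 110
    worker-2: 70+140 = 210 > 130
Round 3 — cache-1, worker-2 crash.
  cache-1 sheds 180 req/s: no online neighbours, lost.
  worker-2 sheds 210 req/s: no online neighbours, lost.
No further crashes.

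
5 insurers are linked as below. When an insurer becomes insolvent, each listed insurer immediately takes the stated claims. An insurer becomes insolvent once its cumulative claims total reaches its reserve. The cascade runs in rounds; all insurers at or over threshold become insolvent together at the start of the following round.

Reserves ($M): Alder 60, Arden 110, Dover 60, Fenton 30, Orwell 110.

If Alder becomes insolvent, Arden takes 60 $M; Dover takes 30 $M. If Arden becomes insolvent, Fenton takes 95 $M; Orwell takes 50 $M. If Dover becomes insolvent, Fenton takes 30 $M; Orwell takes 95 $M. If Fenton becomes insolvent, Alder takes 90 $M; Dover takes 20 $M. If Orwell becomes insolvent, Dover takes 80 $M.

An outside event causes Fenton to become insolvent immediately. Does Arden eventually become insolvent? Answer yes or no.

Round 1 — Fenton becomes insolvent (initial).
  Alder: +90 → 90 ≥ 60
  Dover: +20 → 20 < 60
Round 2 — Alder becomes insolvent.
  Arden: +60 → 60 < 110
  Dover: +30 → 50 < 60
No further insolvencies.

no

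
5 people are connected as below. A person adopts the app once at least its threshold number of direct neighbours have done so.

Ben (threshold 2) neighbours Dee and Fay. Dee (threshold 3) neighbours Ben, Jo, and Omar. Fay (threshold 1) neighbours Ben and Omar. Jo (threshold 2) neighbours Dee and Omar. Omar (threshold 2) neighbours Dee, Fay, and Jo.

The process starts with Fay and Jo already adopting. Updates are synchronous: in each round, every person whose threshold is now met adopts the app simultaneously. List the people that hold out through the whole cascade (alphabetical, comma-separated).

Ben, Dee

Round 1 — Fay, Jo adopt the app (initial).
Round 2 — checking thresholds:
  Ben: 1 of 2 neighbours < 2, holds.
  Dee: 1 of 3 neighbours < 3, holds.
  Omar: 2 of 3 neighbours ≥ 2, adopts the app.
Round 3 — no new adoptions; cascade stops.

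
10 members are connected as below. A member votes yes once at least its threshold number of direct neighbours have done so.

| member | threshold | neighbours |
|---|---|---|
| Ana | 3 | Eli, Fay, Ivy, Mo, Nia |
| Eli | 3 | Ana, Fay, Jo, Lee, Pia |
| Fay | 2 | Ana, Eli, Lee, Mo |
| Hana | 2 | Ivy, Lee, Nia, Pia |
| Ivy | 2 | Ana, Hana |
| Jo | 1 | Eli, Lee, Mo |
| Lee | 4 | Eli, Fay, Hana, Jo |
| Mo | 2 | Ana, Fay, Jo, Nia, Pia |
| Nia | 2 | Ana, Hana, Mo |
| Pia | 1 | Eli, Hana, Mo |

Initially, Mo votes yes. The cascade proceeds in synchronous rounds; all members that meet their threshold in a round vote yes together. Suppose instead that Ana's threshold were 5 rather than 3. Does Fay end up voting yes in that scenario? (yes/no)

With Ana's threshold at 5:
Round 1 — Mo votes yes (initial).
Round 2 — checking thresholds:
  Ana: 1 of 5 neighbours < 5, below threshold.
  Fay: 1 of 4 neighbours < 2, below threshold.
  Jo: 1 of 3 neighbours ≥ 1, votes yes.
  Nia: 1 of 3 neighbours < 2, below threshold.
  Pia: 1 of 3 neighbours ≥ 1, votes yes.
Round 3 — no new yes votes; cascade stops.

no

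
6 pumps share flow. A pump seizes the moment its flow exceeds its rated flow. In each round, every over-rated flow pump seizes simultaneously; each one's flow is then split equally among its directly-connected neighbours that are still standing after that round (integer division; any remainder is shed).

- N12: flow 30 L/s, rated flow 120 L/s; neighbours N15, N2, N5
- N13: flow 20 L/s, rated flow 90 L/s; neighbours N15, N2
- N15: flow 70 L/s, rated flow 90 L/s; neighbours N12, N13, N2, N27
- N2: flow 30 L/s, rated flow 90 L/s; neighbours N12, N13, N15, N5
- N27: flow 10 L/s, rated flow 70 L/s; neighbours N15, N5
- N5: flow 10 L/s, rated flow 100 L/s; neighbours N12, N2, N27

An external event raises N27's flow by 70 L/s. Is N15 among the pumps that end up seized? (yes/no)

Round 1 — N27 at 80 > 70. N27 seizes.
  N27 sheds 80 L/s to N15, N5: 40 each.
    N15: 70+40 = 110 > 90
    N5: 10+40 = 50 ≤ 100
Round 2 — N15 seizes.
  N15 sheds 110 L/s to N12, N13, N2: 36 each (2 lost).
    N12: 30+36 = 66 ≤ 120
    N13: 20+36 = 56 ≤ 90
    N2: 30+36 = 66 ≤ 90
No further seizures.

yes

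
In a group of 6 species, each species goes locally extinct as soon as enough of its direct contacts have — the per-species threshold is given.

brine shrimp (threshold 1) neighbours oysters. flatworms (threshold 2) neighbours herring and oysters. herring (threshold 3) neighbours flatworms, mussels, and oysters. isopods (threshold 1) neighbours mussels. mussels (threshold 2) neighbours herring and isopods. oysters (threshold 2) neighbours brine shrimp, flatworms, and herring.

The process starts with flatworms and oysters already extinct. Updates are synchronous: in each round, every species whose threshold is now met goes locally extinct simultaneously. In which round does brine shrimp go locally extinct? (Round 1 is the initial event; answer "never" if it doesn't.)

2

Round 1 — flatworms, oysters go locally extinct (initial).
Round 2 — checking thresholds:
  brine shrimp: 1 of 1 neighbours ≥ 1, goes locally extinct.
  herring: 2 of 3 neighbours < 3, below threshold.
Round 3 — no new extinctions; cascade stops.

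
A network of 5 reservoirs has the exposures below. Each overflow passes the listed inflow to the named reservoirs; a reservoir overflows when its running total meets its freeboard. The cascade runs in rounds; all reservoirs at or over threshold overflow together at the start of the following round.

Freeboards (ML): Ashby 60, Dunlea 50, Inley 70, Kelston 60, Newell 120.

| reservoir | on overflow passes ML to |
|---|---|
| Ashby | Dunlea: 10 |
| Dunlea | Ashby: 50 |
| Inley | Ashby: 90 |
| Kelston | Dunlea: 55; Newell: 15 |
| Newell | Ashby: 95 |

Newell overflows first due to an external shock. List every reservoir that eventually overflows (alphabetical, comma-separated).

Ashby, Newell

Round 1 — Newell overflows (initial).
  Ashby: +95 → 95 ≥ 60
Round 2 — Ashby overflows.
  Dunlea: +10 → 10 < 50
No further overflows.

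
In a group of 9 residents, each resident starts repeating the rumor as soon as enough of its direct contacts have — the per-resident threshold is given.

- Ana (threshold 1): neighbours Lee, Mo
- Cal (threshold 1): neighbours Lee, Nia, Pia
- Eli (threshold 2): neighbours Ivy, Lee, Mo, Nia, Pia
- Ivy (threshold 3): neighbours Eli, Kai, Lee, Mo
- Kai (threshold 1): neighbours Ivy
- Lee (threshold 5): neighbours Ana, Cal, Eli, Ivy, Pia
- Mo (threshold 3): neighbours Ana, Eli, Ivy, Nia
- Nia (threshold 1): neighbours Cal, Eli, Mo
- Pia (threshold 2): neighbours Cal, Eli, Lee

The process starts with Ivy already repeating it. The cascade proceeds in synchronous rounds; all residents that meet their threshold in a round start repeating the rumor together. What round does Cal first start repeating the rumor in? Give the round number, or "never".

never

Round 1 — Ivy starts repeating the rumor (initial).
Round 2 — checking thresholds:
  Eli: 1 of 5 neighbours < 2, not yet.
  Kai: 1 of 1 neighbours ≥ 1, starts repeating the rumor.
  Lee: 1 of 5 neighbours < 5, not yet.
  Mo: 1 of 4 neighbours < 3, not yet.
Round 3 — no new spreads; cascade stops.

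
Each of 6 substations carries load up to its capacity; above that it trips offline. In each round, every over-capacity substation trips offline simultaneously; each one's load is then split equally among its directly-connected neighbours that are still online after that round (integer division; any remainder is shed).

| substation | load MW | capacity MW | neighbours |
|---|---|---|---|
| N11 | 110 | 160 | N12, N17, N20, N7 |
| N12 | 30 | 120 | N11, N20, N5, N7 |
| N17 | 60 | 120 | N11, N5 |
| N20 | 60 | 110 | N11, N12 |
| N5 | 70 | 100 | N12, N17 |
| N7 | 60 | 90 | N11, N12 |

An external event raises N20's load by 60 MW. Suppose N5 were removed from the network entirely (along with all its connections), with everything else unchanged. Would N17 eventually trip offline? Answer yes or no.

no

With N5 removed:
Round 1 — N20 at 120 > 110. N20 trips offline.
  N20 sheds 120 MW to N11, N12: 60 each.
    N11: 110+60 = 170 > 160
    N12: 30+60 = 90 ≤ 120
Round 2 — N11 trips offline.
  N11 sheds 170 MW to N12, N17, N7: 56 each (2 lost).
    N12: 90+56 = 146 > 120
    N17: 60+56 = 116 ≤ 120
    N7: 60+56 = 116 > 90
Round 3 — N12, N7 trip offline.
  N12 sheds 146 MW: no online neighbours, lost.
  N7 sheds 116 MW: no online neighbours, lost.
No further trips.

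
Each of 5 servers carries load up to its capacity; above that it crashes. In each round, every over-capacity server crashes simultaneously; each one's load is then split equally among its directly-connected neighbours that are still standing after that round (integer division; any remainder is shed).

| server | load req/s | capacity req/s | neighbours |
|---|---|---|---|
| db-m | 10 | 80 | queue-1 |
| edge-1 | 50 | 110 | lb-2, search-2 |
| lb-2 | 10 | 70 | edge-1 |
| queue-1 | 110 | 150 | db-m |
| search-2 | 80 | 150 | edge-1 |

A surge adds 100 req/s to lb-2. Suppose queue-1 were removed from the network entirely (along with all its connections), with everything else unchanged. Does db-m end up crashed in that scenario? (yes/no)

With queue-1 removed:
Round 1 — lb-2 at 110 > 70. lb-2 crashes.
  lb-2 sheds 110 req/s to edge-1: 110 each.
    edge-1: 50+110 = 160 > 110
Round 2 — edge-1 crashes.
  edge-1 sheds 160 req/s to search-2: 160 each.
    search-2: 80+160 = 240 > 150
Round 3 — search-2 crashes.
  search-2 sheds 240 req/s: no online neighbours, lost.
No further crashes.

no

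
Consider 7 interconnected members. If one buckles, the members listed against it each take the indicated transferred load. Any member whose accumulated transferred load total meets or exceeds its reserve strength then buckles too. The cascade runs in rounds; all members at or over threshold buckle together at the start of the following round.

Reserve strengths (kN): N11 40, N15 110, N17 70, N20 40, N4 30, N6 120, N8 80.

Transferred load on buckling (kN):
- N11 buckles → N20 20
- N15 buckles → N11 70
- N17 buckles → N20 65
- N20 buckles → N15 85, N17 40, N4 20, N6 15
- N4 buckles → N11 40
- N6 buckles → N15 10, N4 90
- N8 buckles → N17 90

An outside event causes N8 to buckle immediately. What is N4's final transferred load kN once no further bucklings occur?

20

Round 1 — N8 buckles (initial).
  N17: +90 → 90 ≥ 70
Round 2 — N17 buckles.
  N20: +65 → 65 ≥ 40
Round 3 — N20 buckles.
  N15: +85 → 85 < 110
  N4: +20 → 20 < 30
  N6: +15 → 15 < 120
No further bucklings.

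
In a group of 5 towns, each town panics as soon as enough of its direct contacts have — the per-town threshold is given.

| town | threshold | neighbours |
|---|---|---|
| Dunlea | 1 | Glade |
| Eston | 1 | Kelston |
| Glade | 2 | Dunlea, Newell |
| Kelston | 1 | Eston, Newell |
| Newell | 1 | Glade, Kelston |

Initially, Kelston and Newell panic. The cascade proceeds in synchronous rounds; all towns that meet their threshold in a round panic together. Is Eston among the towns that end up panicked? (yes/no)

Round 1 — Kelston, Newell panic (initial).
Round 2 — checking thresholds:
  Eston: 1 of 1 neighbours ≥ 1, panics.
  Glade: 1 of 2 neighbours < 2, below threshold.
Round 3 — no new panics; cascade stops.

yes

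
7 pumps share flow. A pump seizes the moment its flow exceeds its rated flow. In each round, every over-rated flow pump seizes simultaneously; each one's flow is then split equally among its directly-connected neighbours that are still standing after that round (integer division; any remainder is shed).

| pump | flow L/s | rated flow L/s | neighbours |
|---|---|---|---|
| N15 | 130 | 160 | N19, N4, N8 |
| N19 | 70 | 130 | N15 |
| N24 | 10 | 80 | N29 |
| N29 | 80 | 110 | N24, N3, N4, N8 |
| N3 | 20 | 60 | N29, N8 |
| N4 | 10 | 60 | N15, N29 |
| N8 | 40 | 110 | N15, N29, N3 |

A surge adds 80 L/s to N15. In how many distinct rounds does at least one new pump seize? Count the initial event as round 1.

4

Round 1 — N15 at 210 > 160. N15 seizes.
  N15 sheds 210 L/s to N19, N4, N8: 70 each.
    N19: 70+70 = 140 > 130
    N4: 10+70 = 80 > 60
    N8: 40+70 = 110 ≤ 110
Round 2 — N19, N4 seize.
  N19 sheds 140 L/s: no online neighbours, lost.
  N4 sheds 80 L/s to N29: 80 each.
    N29: 80+80 = 160 > 110
Round 3 — N29 seizes.
  N29 sheds 160 L/s to N24, N3, N8: 53 each (1 lost).
    N24: 10+53 = 63 ≤ 80
    N3: 20+53 = 73 > 60
    N8: 110+53 = 163 > 110
Round 4 — N3, N8 seize.
  N3 sheds 73 L/s: no online neighbours, lost.
  N8 sheds 163 L/s: no online neighbours, lost.
No further seizures.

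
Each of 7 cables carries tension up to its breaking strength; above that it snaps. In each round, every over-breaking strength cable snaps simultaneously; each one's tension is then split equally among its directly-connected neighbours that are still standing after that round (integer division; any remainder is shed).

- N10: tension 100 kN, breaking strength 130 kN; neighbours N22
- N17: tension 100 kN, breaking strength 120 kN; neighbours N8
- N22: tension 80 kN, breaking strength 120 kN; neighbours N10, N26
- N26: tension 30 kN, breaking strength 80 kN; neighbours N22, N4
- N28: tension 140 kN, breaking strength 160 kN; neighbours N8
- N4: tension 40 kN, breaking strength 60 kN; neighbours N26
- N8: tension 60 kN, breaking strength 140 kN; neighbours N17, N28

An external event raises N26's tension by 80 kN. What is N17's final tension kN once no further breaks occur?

Round 1 — N26 at 110 > 80. N26 snaps.
  N26 sheds 110 kN to N22, N4: 55 each.
    N22: 80+55 = 135 > 120
    N4: 40+55 = 95 > 60
Round 2 — N22, N4 snap.
  N22 sheds 135 kN to N10: 135 each.
    N10: 100+135 = 235 > 130
  N4 sheds 95 kN: no online neighbours, lost.
Round 3 — N10 snaps.
  N10 sheds 235 kN: no online neighbours, lost.
No further breaks.

100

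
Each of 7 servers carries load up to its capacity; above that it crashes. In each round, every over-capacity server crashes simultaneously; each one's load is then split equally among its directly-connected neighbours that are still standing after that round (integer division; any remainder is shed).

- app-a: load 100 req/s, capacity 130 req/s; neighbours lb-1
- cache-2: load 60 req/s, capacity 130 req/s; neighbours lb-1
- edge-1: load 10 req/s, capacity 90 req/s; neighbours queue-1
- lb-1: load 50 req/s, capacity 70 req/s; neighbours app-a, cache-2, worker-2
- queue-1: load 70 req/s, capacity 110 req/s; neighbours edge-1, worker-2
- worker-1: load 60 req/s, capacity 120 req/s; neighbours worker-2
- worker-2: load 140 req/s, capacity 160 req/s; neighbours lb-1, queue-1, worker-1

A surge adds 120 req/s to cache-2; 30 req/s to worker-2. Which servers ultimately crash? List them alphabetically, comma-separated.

Round 1 — cache-2 at 180 > 130; worker-2 at 170 > 160. cache-2, worker-2 crash.
  cache-2 sheds 180 req/s to lb-1: 180 each.
    lb-1: 50+180 = 230 > 70
  worker-2 sheds 170 req/s to lb-1, queue-1, worker-1: 56 each (2 lost).
    lb-1: 230+56 = 286 > 70
    queue-1: 70+56 = 126 > 110
    worker-1: 60+56 = 116 ≤ 120
Round 2 — lb-1, queue-1 crash.
  lb-1 sheds 286 req/s to app-a: 286 each.
    app-a: 100+286 = 386 > 130
  queue-1 sheds 126 req/s to edge-1: 126 each.
    edge-1: 10+126 = 136 > 90
Round 3 — app-a, edge-1 crash.
  app-a sheds 386 req/s: no online neighbours, lost.
  edge-1 sheds 136 req/s: no online neighbours, lost.
No further crashes.

app-a, cache-2, edge-1, lb-1, queue-1, worker-2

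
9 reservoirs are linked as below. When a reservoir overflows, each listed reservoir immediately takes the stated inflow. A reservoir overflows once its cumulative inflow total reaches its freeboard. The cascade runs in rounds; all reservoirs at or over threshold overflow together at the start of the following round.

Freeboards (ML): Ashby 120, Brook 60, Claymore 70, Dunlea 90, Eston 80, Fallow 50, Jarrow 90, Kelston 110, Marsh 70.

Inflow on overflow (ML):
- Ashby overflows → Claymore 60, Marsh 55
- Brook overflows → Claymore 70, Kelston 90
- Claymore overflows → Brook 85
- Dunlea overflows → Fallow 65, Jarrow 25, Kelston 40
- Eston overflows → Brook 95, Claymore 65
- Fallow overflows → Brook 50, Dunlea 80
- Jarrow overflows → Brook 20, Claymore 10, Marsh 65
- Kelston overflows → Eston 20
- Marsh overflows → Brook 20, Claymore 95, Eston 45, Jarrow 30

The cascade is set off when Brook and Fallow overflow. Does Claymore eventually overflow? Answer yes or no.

yes

Round 1 — Brook, Fallow overflow (initial).
  Claymore: +70 → 70 ≥ 70
  Dunlea: +80 → 80 < 90
  Kelston: +90 → 90 < 110
Round 2 — Claymore overflows.
No further overflows.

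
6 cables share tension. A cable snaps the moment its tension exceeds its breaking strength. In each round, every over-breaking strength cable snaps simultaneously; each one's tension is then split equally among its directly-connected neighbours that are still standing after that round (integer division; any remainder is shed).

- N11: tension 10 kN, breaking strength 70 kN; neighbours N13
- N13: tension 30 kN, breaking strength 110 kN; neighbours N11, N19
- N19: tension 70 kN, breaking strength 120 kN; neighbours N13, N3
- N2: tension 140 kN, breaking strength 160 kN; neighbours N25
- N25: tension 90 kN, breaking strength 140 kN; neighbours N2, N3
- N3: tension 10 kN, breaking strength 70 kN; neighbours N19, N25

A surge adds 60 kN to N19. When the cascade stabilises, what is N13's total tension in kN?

95

Round 1 — N19 at 130 > 120. N19 snaps.
  N19 sheds 130 kN to N13, N3: 65 each.
    N13: 30+65 = 95 ≤ 110
    N3: 10+65 = 75 > 70
Round 2 — N3 snaps.
  N3 sheds 75 kN to N25: 75 each.
    N25: 90+75 = 165 > 140
Round 3 — N25 snaps.
  N25 sheds 165 kN to N2: 165 each.
    N2: 140+165 = 305 > 160
Round 4 — N2 snaps.
  N2 sheds 305 kN: no online neighbours, lost.
No further breaks.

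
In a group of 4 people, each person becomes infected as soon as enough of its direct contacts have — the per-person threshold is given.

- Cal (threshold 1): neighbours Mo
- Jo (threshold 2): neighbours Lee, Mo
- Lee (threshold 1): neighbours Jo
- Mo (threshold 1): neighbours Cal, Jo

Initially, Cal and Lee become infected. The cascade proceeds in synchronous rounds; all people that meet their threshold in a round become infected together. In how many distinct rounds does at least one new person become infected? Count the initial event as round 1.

Round 1 — Cal, Lee become infected (initial).
Round 2 — checking thresholds:
  Jo: 1 of 2 neighbours < 2, not yet.
  Mo: 1 of 2 neighbours ≥ 1, becomes infected.
Round 3 — checking thresholds:
  Jo: 2 of 2 neighbours ≥ 2, becomes infected.
Round 4 — no new infections; cascade stops.

3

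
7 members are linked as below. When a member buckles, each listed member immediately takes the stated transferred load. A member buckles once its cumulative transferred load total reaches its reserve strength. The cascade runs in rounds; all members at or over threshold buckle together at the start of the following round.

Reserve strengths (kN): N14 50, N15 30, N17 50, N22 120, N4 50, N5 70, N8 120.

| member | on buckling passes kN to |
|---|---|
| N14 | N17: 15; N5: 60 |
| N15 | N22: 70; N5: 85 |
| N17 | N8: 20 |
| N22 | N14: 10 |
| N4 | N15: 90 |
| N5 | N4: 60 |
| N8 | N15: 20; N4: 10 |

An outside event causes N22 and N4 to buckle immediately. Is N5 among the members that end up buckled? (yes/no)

Round 1 — N22, N4 buckle (initial).
  N14: +10 → 10 < 50
  N15: +90 → 90 ≥ 30
Round 2 — N15 buckles.
  N5: +85 → 85 ≥ 70
Round 3 — N5 buckles.
No further bucklings.

yes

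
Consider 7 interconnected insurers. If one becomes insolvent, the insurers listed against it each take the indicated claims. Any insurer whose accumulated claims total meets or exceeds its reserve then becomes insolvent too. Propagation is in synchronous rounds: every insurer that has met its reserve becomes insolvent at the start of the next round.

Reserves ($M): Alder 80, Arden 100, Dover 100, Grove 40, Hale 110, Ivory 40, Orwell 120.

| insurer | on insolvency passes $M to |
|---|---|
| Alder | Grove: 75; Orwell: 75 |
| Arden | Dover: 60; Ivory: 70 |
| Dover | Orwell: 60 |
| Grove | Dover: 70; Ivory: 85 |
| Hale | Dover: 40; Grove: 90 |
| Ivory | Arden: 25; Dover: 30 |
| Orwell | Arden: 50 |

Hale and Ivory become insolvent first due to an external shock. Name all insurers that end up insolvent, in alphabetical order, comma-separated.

Round 1 — Hale, Ivory become insolvent (initial).
  Arden: +25 → 25 < 100
  Dover: +40+30 → 70 < 100
  Grove: +90 → 90 ≥ 40
Round 2 — Grove becomes insolvent.
  Dover: +70 → 140 ≥ 100
Round 3 — Dover becomes insolvent.
  Orwell: +60 → 60 < 120
No further insolvencies.

Dover, Grove, Hale, Ivory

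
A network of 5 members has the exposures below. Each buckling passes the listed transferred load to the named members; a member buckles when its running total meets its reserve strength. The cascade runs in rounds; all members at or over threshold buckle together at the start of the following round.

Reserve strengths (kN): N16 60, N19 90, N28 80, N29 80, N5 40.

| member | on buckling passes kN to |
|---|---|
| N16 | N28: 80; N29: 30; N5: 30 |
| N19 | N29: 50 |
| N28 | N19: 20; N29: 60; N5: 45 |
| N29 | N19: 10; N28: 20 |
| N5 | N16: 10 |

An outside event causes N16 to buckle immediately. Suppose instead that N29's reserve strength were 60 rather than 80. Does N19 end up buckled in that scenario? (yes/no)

no

With N29's reserve strength at 60:
Round 1 — N16 buckles (initial).
  N28: +80 → 80 ≥ 80
  N29: +30 → 30 < 60
  N5: +30 → 30 < 40
Round 2 — N28 buckles.
  N19: +20 → 20 < 90
  N29: +60 → 90 ≥ 60
  N5: +45 → 75 ≥ 40
Round 3 — N29, N5 buckle.
  N19: +10 → 30 < 90
No further bucklings.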